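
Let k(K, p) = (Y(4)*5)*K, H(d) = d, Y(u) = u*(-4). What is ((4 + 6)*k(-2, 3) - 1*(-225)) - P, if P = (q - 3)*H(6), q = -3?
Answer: 1861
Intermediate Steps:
Y(u) = -4*u
k(K, p) = -80*K (k(K, p) = (-4*4*5)*K = (-16*5)*K = -80*K)
P = -36 (P = (-3 - 3)*6 = -6*6 = -36)
((4 + 6)*k(-2, 3) - 1*(-225)) - P = ((4 + 6)*(-80*(-2)) - 1*(-225)) - 1*(-36) = (10*160 + 225) + 36 = (1600 + 225) + 36 = 1825 + 36 = 1861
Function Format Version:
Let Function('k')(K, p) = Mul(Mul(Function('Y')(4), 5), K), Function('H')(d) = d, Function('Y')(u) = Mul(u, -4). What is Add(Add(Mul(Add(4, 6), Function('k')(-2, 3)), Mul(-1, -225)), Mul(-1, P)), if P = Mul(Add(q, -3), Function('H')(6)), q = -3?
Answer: 1861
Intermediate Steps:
Function('Y')(u) = Mul(-4, u)
Function('k')(K, p) = Mul(-80, K) (Function('k')(K, p) = Mul(Mul(Mul(-4, 4), 5), K) = Mul(Mul(-16, 5), K) = Mul(-80, K))
P = -36 (P = Mul(Add(-3, -3), 6) = Mul(-6, 6) = -36)
Add(Add(Mul(Add(4, 6), Function('k')(-2, 3)), Mul(-1, -225)), Mul(-1, P)) = Add(Add(Mul(Add(4, 6), Mul(-80, -2)), Mul(-1, -225)), Mul(-1, -36)) = Add(Add(Mul(10, 160), 225), 36) = Add(Add(1600, 225), 36) = Add(1825, 36) = 1861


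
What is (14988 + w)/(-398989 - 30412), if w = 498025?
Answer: -513013/429401 ≈ -1.1947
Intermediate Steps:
(14988 + w)/(-398989 - 30412) = (14988 + 498025)/(-398989 - 30412) = 513013/(-429401) = 513013*(-1/429401) = -513013/429401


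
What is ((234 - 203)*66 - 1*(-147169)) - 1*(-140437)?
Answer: 289652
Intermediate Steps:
((234 - 203)*66 - 1*(-147169)) - 1*(-140437) = (31*66 + 147169) + 140437 = (2046 + 147169) + 140437 = 149215 + 140437 = 289652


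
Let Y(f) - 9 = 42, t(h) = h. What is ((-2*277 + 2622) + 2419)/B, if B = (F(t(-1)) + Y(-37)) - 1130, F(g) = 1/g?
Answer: -4487/1080 ≈ -4.1546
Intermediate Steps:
Y(f) = 51 (Y(f) = 9 + 42 = 51)
B = -1080 (B = (1/(-1) + 51) - 1130 = (-1 + 51) - 1130 = 50 - 1130 = -1080)
((-2*277 + 2622) + 2419)/B = ((-2*277 + 2622) + 2419)/(-1080) = ((-554 + 2622) + 2419)*(-1/1080) = (2068 + 2419)*(-1/1080) = 4487*(-1/1080) = -4487/1080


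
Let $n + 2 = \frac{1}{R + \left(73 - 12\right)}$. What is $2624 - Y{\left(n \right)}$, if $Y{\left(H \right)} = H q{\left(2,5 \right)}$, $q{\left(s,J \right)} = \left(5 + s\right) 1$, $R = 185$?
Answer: $\frac{648941}{246} \approx 2638.0$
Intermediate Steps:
$n = - \frac{491}{246}$ ($n = -2 + \frac{1}{185 + \left(73 - 12\right)} = -2 + \frac{1}{185 + 61} = -2 + \frac{1}{246} = - \frac{491}{246} \approx -1.9959$)
$q{\left(s,J \right)} = 5 + s$
$Y{\left(H \right)} = 7 H$ ($Y{\left(H \right)} = H \left(5 + 2\right) = H 7 = 7 H$)
$2624 - Y{\left(n \right)} = 2624 - 7 \left(- \frac{491}{246}\right) = 2624 - - \frac{3437}{246} = 2624 + \frac{3437}{246} = \frac{648941}{246}$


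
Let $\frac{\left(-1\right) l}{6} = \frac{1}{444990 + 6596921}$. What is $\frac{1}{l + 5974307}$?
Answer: $\frac{7041911}{42070538180671} \approx 1.6738 \cdot 10^{-7}$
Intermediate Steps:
$l = - \frac{6}{7041911}$ ($l = - \frac{6}{444990 + 6596921} = - \frac{6}{7041911} \approx -8.5204 \cdot 10^{-7}$)
$\frac{1}{l + 5974307} = \frac{1}{- \frac{6}{7041911} + 5974307} = \frac{1}{\frac{42070538180671}{7041911}} = \frac{7041911}{42070538180671}$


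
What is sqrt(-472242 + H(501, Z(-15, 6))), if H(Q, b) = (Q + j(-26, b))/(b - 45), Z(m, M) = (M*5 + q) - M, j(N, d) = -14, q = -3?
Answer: I*sqrt(68005770)/12 ≈ 687.21*I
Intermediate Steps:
Z(m, M) = -3 + 4*M (Z(m, M) = (M*5 - 3) - M = (5*M - 3) - M = (-3 + 5*M) - M = -3 + 4*M)
H(Q, b) = (-14 + Q)/(-45 + b) (H(Q, b) = (Q - 14)/(b - 45) = (-14 + Q)/(-45 + b))
sqrt(-472242 + H(501, Z(-15, 6))) = sqrt(-472242 + (-14 + 501)/(-45 + (-3 + 4*6))) = sqrt(-472242 + 487/(-45 + (-3 + 24))) = sqrt(-472242 + 487/(-45 + 21)) = sqrt(-472242 + 487/(-24)) = sqrt(-472242 - 1/24*487) = sqrt(-472242 - 487/24) = sqrt(-11334295/24) = I*sqrt(68005770)/12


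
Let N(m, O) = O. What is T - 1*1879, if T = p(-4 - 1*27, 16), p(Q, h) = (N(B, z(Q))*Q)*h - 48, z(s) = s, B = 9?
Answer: 13449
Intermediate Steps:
p(Q, h) = -48 + h*Q² (p(Q, h) = (Q*Q)*h - 48 = Q²*h - 48 = h*Q² - 48 = -48 + h*Q²)
T = 15328 (T = -48 + 16*(-4 - 1*27)² = -48 + 16*(-4 - 27)² = -48 + 16*(-31)² = -48 + 16*961 = -48 + 15376 = 15328)
T - 1*1879 = 15328 - 1*1879 = 15328 - 1879 = 13449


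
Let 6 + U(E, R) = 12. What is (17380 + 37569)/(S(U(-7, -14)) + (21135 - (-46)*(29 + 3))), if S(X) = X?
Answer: 54949/22613 ≈ 2.4300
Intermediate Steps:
U(E, R) = 6 (U(E, R) = -6 + 12 = 6)
(17380 + 37569)/(S(U(-7, -14)) + (21135 - (-46)*(29 + 3))) = (17380 + 37569)/(6 + (21135 - (-46)*(29 + 3))) = 54949/(6 + (21135 - (-46)*32)) = 54949/(6 + (21135 - 1*(-1472))) = 54949/(6 + (21135 + 1472)) = 54949/(6 + 22607) = 54949/22613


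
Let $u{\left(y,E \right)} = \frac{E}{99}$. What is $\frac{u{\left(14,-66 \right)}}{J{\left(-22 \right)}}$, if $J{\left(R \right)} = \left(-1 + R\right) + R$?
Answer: $\frac{2}{135} \approx 0.014815$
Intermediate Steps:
$J{\left(R \right)} = -1 + 2 R$
$u{\left(y,E \right)} = \frac{E}{99}$ ($u{\left(y,E \right)} = E \frac{1}{99} = \frac{E}{99}$)
$\frac{u{\left(14,-66 \right)}}{J{\left(-22 \right)}} = \frac{\frac{1}{99} \left(-66\right)}{-1 + 2 \left(-22\right)} = - \frac{2}{3 \left(-1 - 44\right)} = - \frac{2}{3 \left(-45\right)} = \left(- \frac{2}{3}\right) \left(- \frac{1}{45}\right) = \frac{2}{135}$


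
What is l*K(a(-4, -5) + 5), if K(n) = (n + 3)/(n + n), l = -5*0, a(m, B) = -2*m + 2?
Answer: 0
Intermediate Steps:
a(m, B) = 2 - 2*m
l = 0
K(n) = (3 + n)/(2*n) (K(n) = (3 + n)/((2*n)) = (3 + n)*(1/(2*n)) = (3 + n)/(2*n))
l*K(a(-4, -5) + 5) = 0*((3 + ((2 - 2*(-4)) + 5))/(2*((2 - 2*(-4)) + 5))) = 0*((3 + ((2 + 8) + 5))/(2*((2 + 8) + 5))) = 0*((3 + (10 + 5))/(2*(10 + 5))) = 0*((½)*(3 + 15)/15) = 0*((½)*(1/15)*18) = 0*(⅗) = 0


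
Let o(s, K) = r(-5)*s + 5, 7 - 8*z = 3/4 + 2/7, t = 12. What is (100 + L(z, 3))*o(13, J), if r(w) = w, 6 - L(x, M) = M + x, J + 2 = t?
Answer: -343575/56 ≈ -6135.3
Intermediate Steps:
z = 167/224 (z = 7/8 - (3/4 + 2/7)/8 = 7/8 - (3*(¼) + 2*(⅐))/8 = 7/8 - (¾ + 2/7)/8 = 7/8 - ⅛*29/28 = 7/8 - 29/224 = 167/224 ≈ 0.74554)
J = 10 (J = -2 + 12 = 10)
L(x, M) = 6 - M - x (L(x, M) = 6 - (M + x) = 6 + (-M - x) = 6 - M - x)
o(s, K) = 5 - 5*s (o(s, K) = -5*s + 5 = 5 - 5*s)
(100 + L(z, 3))*o(13, J) = (100 + (6 - 1*3 - 1*167/224))*(5 - 5*13) = (100 + (6 - 3 - 167/224))*(5 - 65) = (100 + 505/224)*(-60) = (22905/224)*(-60) = -343575/56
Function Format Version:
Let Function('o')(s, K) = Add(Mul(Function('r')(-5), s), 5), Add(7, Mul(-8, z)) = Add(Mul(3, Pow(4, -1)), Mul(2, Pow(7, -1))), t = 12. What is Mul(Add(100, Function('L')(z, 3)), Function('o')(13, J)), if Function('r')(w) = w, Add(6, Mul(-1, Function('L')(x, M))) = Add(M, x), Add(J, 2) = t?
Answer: Rational(-343575, 56) ≈ -6135.3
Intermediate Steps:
z = Rational(167, 224) (z = Add(Rational(7, 8), Mul(Rational(-1, 8), Add(Mul(3, Pow(4, -1)), Mul(2, Pow(7, -1))))) = Add(Rational(7, 8), Mul(Rational(-1, 8), Add(Mul(3, Rational(1, 4)), Mul(2, Rational(1, 7))))) = Add(Rational(7, 8), Mul(Rational(-1, 8), Add(Rational(3, 4), Rational(2, 7)))) = Add(Rational(7, 8), Mul(Rational(-1, 8), Rational(29, 28))) = Add(Rational(7, 8), Rational(-29, 224)) = Rational(167, 224) ≈ 0.74554)
J = 10 (J = Add(-2, 12) = 10)
Function('L')(x, M) = Add(6, Mul(-1, M), Mul(-1, x)) (Function('L')(x, M) = Add(6, Mul(-1, Add(M, x))) = Add(6, Add(Mul(-1, M), Mul(-1, x))) = Add(6, Mul(-1, M), Mul(-1, x)))
Function('o')(s, K) = Add(5, Mul(-5, s)) (Function('o')(s, K) = Add(Mul(-5, s), 5) = Add(5, Mul(-5, s)))
Mul(Add(100, Function('L')(z, 3)), Function('o')(13, J)) = Mul(Add(100, Add(6, Mul(-1, 3), Mul(-1, Rational(167, 224)))), Add(5, Mul(-5, 13))) = Mul(Add(100, Add(6, -3, Rational(-167, 224))), Add(5, -65)) = Mul(Add(100, Rational(505, 224)), -60) = Mul(Rational(22905, 224), -60) = Rational(-343575, 56)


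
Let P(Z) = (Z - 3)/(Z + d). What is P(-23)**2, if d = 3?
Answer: 169/100 ≈ 1.6900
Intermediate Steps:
P(Z) = (-3 + Z)/(3 + Z) (P(Z) = (Z - 3)/(Z + 3) = (-3 + Z)/(3 + Z))
P(-23)**2 = ((-3 - 23)/(3 - 23))**2 = (-26/(-20))**2 = (-1/20*(-26))**2 = (13/10)**2 = 169/100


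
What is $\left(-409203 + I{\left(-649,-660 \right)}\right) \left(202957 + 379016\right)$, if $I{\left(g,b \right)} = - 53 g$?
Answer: $-218126972238$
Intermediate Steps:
$\left(-409203 + I{\left(-649,-660 \right)}\right) \left(202957 + 379016\right) = \left(-409203 - -34397\right) \left(202957 + 379016\right) = \left(-409203 + 34397\right) 581973 = \left(-374806\right) 581973 = -218126972238$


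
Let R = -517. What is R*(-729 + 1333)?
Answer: -312268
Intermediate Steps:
R*(-729 + 1333) = -517*(-729 + 1333) = -517*604 = -312268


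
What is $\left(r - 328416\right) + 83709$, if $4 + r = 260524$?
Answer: $15813$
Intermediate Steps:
$r = 260520$ ($r = -4 + 260524 = 260520$)
$\left(r - 328416\right) + 83709 = \left(260520 - 328416\right) + 83709 = -67896 + 83709 = 15813$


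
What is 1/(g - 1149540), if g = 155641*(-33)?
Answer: -1/6285693 ≈ -1.5909e-7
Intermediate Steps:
g = -5136153
1/(g - 1149540) = 1/(-5136153 - 1149540) = 1/(-6285693) = -1/6285693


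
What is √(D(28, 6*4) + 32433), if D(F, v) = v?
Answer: √32457 ≈ 180.16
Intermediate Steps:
√(D(28, 6*4) + 32433) = √(6*4 + 32433) = √(24 + 32433) = √32457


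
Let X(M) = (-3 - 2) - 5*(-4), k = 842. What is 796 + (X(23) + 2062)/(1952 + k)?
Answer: 2226101/2794 ≈ 796.74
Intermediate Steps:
X(M) = 15 (X(M) = -5 + 20 = 15)
796 + (X(23) + 2062)/(1952 + k) = 796 + (15 + 2062)/(1952 + 842) = 796 + 2077/2794 = 2226101/2794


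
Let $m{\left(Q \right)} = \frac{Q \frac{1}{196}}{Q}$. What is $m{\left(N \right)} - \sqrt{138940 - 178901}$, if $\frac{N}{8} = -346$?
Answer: $\frac{1}{196} - i \sqrt{39961} \approx 0.005102 - 199.9 i$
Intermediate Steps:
$N = -2768$ ($N = 8 \left(-346\right) = -2768$)
$m{\left(Q \right)} = \frac{1}{196}$ ($m{\left(Q \right)} = \frac{Q \frac{1}{196}}{Q} = \frac{\frac{1}{196} Q}{Q} = \frac{1}{196}$)
$m{\left(N \right)} - \sqrt{138940 - 178901} = \frac{1}{196} - \sqrt{138940 - 178901} = \frac{1}{196} - \sqrt{-39961} = \frac{1}{196} - i \sqrt{39961}$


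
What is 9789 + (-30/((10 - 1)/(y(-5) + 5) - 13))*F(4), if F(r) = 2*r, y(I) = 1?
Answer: 225627/23 ≈ 9809.9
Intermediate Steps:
9789 + (-30/((10 - 1)/(y(-5) + 5) - 13))*F(4) = 9789 + (-30/((10 - 1)/(1 + 5) - 13))*(2*4) = 9789 + (-30/(9/6 - 13))*8 = 9789 + (-30/(9*(⅙) - 13))*8 = 9789 + (-30/(3/2 - 13))*8 = 9789 + (-30/(-23/2))*8 = 9789 - 2/23*(-30)*8 = 9789 + (60/23)*8 = 9789 + 480/23 = 225627/23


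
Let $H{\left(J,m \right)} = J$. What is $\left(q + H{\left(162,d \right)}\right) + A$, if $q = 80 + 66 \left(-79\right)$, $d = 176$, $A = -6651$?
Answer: $-11623$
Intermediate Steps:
$q = -5134$ ($q = 80 - 5214 = -5134$)
$\left(q + H{\left(162,d \right)}\right) + A = \left(-5134 + 162\right) - 6651 = -4972 - 6651 = -11623$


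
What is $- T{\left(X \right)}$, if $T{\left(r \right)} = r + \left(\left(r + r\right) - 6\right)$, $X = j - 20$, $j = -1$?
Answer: $69$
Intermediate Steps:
$X = -21$ ($X = -1 - 20 = -21$)
$T{\left(r \right)} = -6 + 3 r$ ($T{\left(r \right)} = r + \left(2 r - 6\right) = r + \left(-6 + 2 r\right) = -6 + 3 r$)
$- T{\left(X \right)} = - (-6 + 3 \left(-21\right)) = - (-6 - 63) = \left(-1\right) \left(-69\right) = 69$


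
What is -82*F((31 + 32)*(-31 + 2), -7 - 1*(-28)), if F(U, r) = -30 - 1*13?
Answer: 3526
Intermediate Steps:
F(U, r) = -43 (F(U, r) = -30 - 13 = -43)
-82*F((31 + 32)*(-31 + 2), -7 - 1*(-28)) = -82*(-43) = 3526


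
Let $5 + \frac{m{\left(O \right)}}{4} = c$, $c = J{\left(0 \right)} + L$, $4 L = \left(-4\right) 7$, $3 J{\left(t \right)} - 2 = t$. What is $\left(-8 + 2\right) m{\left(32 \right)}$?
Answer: $272$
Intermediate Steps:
$J{\left(t \right)} = \frac{2}{3} + \frac{t}{3}$
$L = -7$ ($L = \frac{\left(-4\right) 7}{4} = \frac{1}{4} \left(-28\right) = -7$)
$c = - \frac{19}{3}$ ($c = \left(\frac{2}{3} + \frac{1}{3} \cdot 0\right) - 7 = \left(\frac{2}{3} + 0\right) - 7 = \frac{2}{3} - 7 = - \frac{19}{3} \approx -6.3333$)
$m{\left(O \right)} = - \frac{136}{3}$ ($m{\left(O \right)} = -20 + 4 \left(- \frac{19}{3}\right) = -20 - \frac{76}{3} = - \frac{136}{3}$)
$\left(-8 + 2\right) m{\left(32 \right)} = \left(-8 + 2\right) \left(- \frac{136}{3}\right) = \left(-6\right) \left(- \frac{136}{3}\right) = 272$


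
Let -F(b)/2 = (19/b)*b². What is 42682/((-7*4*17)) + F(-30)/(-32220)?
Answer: -11464639/127806 ≈ -89.703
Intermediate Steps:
F(b) = -38*b (F(b) = -2*19/b*b² = -38*b)
42682/((-7*4*17)) + F(-30)/(-32220) = 42682/((-7*4*17)) - 38*(-30)/(-32220) = 42682/((-28*17)) + 1140*(-1/32220) = 42682/(-476) - 19/537 = 42682*(-1/476) - 19/537 = -21341/238 - 19/537 = -11464639/127806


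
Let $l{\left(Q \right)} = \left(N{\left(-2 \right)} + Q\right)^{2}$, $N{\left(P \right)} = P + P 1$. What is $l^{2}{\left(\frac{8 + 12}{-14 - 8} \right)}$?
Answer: $\frac{8503056}{14641} \approx 580.77$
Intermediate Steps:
$N{\left(P \right)} = 2 P$ ($N{\left(P \right)} = P + P = 2 P$)
$l{\left(Q \right)} = \left(-4 + Q\right)^{2}$ ($l{\left(Q \right)} = \left(2 \left(-2\right) + Q\right)^{2} = \left(-4 + Q\right)^{2}$)
$l^{2}{\left(\frac{8 + 12}{-14 - 8} \right)} = \left(\left(-4 + \frac{8 + 12}{-14 - 8}\right)^{2}\right)^{2} = \left(\left(-4 + \frac{20}{-22}\right)^{2}\right)^{2} = \left(\left(-4 + 20 \left(- \frac{1}{22}\right)\right)^{2}\right)^{2} = \left(\left(-4 - \frac{10}{11}\right)^{2}\right)^{2} = \left(\left(- \frac{54}{11}\right)^{2}\right)^{2} = \left(\frac{2916}{121}\right)^{2} = \frac{8503056}{14641}$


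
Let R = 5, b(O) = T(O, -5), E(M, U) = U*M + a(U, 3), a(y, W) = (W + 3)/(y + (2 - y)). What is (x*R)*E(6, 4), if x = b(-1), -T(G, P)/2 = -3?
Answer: 810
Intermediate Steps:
T(G, P) = 6 (T(G, P) = -2*(-3) = 6)
a(y, W) = 3/2 + W/2 (a(y, W) = (3 + W)/2 = (3 + W)*(½) = 3/2 + W/2)
E(M, U) = 3 + M*U (E(M, U) = U*M + (3/2 + (½)*3) = M*U + (3/2 + 3/2) = M*U + 3 = 3 + M*U)
b(O) = 6
x = 6
(x*R)*E(6, 4) = (6*5)*(3 + 6*4) = 30*(3 + 24) = 30*27 = 810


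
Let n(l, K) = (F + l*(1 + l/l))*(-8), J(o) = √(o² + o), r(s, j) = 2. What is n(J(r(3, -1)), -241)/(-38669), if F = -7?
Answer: -56/38669 + 16*√6/38669 ≈ -0.00043467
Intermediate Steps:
J(o) = √(o + o²)
n(l, K) = 56 - 16*l (n(l, K) = (-7 + l*(1 + l/l))*(-8) = (-7 + l*(1 + 1))*(-8) = (-7 + l*2)*(-8) = (-7 + 2*l)*(-8) = 56 - 16*l)
n(J(r(3, -1)), -241)/(-38669) = (56 - 16*√2*√(1 + 2))/(-38669) = (56 - 16*√6)*(-1/38669) = -56/38669 + 16*√6/38669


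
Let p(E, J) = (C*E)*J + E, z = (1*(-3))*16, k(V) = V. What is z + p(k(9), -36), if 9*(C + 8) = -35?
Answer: 3813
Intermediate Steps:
C = -107/9 (C = -8 + (⅑)*(-35) = -8 - 35/9 = -107/9 ≈ -11.889)
z = -48 (z = -3*16 = -48)
p(E, J) = E - 107*E*J/9 (p(E, J) = (-107*E/9)*J + E = -107*E*J/9 + E = E - 107*E*J/9)
z + p(k(9), -36) = -48 + (⅑)*9*(9 - 107*(-36)) = -48 + (⅑)*9*(9 + 3852) = -48 + (⅑)*9*3861 = -48 + 3861 = 3813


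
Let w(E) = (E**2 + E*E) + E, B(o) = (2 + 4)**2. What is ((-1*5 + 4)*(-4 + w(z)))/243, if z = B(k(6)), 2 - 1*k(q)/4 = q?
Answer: -2624/243 ≈ -10.798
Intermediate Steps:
k(q) = 8 - 4*q
B(o) = 36 (B(o) = 6**2 = 36)
z = 36
w(E) = E + 2*E**2 (w(E) = (E**2 + E**2) + E = 2*E**2 + E = E + 2*E**2)
((-1*5 + 4)*(-4 + w(z)))/243 = ((-1*5 + 4)*(-4 + 36*(1 + 2*36)))/243 = ((-5 + 4)*(-4 + 36*(1 + 72)))*(1/243) = -(-4 + 36*73)*(1/243) = -(-4 + 2628)*(1/243) = -1*2624*(1/243) = -2624*1/243 = -2624/243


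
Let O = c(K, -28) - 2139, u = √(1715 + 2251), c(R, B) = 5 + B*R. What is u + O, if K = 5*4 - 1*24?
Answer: -2022 + √3966 ≈ -1959.0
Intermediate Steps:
K = -4 (K = 20 - 24 = -4)
u = √3966 ≈ 62.976
O = -2022 (O = (5 - 28*(-4)) - 2139 = (5 + 112) - 2139 = 117 - 2139 = -2022)
u + O = √3966 - 2022 = -2022 + √3966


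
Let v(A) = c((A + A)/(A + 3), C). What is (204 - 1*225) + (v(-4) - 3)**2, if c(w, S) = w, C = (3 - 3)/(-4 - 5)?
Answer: 4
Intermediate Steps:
C = 0 (C = 0/(-9) = 0*(-1/9) = 0)
v(A) = 2*A/(3 + A) (v(A) = (A + A)/(A + 3) = (2*A)/(3 + A) = 2*A/(3 + A))
(204 - 1*225) + (v(-4) - 3)**2 = (204 - 1*225) + (2*(-4)/(3 - 4) - 3)**2 = (204 - 225) + (2*(-4)/(-1) - 3)**2 = -21 + (2*(-4)*(-1) - 3)**2 = -21 + (8 - 3)**2 = -21 + 5**2 = -21 + 25 = 4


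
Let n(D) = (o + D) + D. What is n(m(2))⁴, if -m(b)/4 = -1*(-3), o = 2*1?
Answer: 234256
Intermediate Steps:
o = 2
m(b) = -12 (m(b) = -(-4)*(-3) = -4*3 = -12)
n(D) = 2 + 2*D (n(D) = (2 + D) + D = 2 + 2*D)
n(m(2))⁴ = (2 + 2*(-12))⁴ = (2 - 24)⁴ = (-22)⁴ = 234256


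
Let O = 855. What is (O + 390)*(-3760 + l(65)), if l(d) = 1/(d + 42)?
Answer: -500887155/107 ≈ -4.6812e+6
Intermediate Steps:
l(d) = 1/(42 + d)
(O + 390)*(-3760 + l(65)) = (855 + 390)*(-3760 + 1/(42 + 65)) = 1245*(-3760 + 1/107) = 1245*(-402319/107) = -500887155/107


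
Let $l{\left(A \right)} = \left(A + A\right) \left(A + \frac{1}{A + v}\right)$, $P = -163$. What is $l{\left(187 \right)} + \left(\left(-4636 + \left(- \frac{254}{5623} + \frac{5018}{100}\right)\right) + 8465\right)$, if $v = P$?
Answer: $\frac{124548412267}{1686900} \approx 73833.0$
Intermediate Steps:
$v = -163$
$l{\left(A \right)} = 2 A \left(A + \frac{1}{-163 + A}\right)$ ($l{\left(A \right)} = \left(A + A\right) \left(A + \frac{1}{A - 163}\right) = 2 A \left(A + \frac{1}{-163 + A}\right)$)
$l{\left(187 \right)} + \left(\left(-4636 + \left(- \frac{254}{5623} + \frac{5018}{100}\right)\right) + 8465\right) = 2 \cdot 187 \frac{1}{-163 + 187} \left(1 + 187^{2} - 30481\right) + \left(\left(-4636 + \left(- \frac{254}{5623} + \frac{5018}{100}\right)\right) + 8465\right) = 2 \cdot 187 \cdot \frac{1}{24} \left(1 + 34969 - 30481\right) + \left(\left(-4636 + \left(\left(-254\right) \frac{1}{5623} + 5018 \cdot \frac{1}{100}\right)\right) + 8465\right) = 2 \cdot 187 \cdot \frac{1}{24} \cdot 4489 + \left(\left(-4636 + \left(- \frac{254}{5623} + \frac{2509}{50}\right)\right) + 8465\right) = \frac{839443}{12} + \left(\left(-4636 + \frac{14095407}{281150}\right) + 8465\right) = \frac{839443}{12} + \left(- \frac{1289315993}{281150} + 8465\right) = \frac{839443}{12} + \frac{1090618757}{281150} = \frac{124548412267}{1686900}$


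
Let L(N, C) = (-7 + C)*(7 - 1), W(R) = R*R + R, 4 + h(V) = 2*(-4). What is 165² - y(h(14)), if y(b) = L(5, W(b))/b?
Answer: 54575/2 ≈ 27288.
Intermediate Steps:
h(V) = -12 (h(V) = -4 + 2*(-4) = -4 - 8 = -12)
W(R) = R + R² (W(R) = R² + R = R + R²)
L(N, C) = -42 + 6*C (L(N, C) = (-7 + C)*6 = -42 + 6*C)
y(b) = (-42 + 6*b*(1 + b))/b (y(b) = (-42 + 6*(b*(1 + b)))/b = (-42 + 6*b*(1 + b))/b)
165² - y(h(14)) = 165² - (6 - 42/(-12) + 6*(-12)) = 27225 - (6 - 42*(-1/12) - 72) = 27225 - (6 + 7/2 - 72) = 27225 - 1*(-125/2) = 27225 + 125/2 = 54575/2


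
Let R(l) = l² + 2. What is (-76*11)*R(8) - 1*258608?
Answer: -313784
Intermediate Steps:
R(l) = 2 + l²
(-76*11)*R(8) - 1*258608 = (-76*11)*(2 + 8²) - 1*258608 = -836*(2 + 64) - 258608 = -836*66 - 258608 = -55176 - 258608 = -313784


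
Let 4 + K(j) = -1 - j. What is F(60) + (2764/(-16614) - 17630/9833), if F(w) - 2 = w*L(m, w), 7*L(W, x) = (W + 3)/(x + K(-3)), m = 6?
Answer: 22729078108/16581594393 ≈ 1.3707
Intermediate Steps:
K(j) = -5 - j (K(j) = -4 + (-1 - j) = -5 - j)
L(W, x) = (3 + W)/(7*(-2 + x)) (L(W, x) = ((W + 3)/(x + (-5 - 1*(-3))))/7 = ((3 + W)/(x + (-5 + 3)))/7 = ((3 + W)/(x - 2))/7 = ((3 + W)/(-2 + x))/7 = (3 + W)/(7*(-2 + x)))
F(w) = 2 + 9*w/(7*(-2 + w)) (F(w) = 2 + w*((3 + 6)/(7*(-2 + w))) = 2 + w*((⅐)*9/(-2 + w)) = 2 + w*(9/(7*(-2 + w))) = 2 + 9*w/(7*(-2 + w)))
F(60) + (2764/(-16614) - 17630/9833) = (-28 + 23*60)/(7*(-2 + 60)) + (2764/(-16614) - 17630/9833) = (⅐)*(-28 + 1380)/58 + (2764*(-1/16614) - 17630*1/9833) = (⅐)*(1/58)*1352 + (-1382/8307 - 17630/9833) = 676/203 - 160041616/81682731 = 22729078108/16581594393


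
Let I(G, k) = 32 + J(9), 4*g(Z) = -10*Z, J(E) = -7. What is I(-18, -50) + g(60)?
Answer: -125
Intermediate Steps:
g(Z) = -5*Z/2 (g(Z) = (-10*Z)/4 = -5*Z/2)
I(G, k) = 25 (I(G, k) = 32 - 7 = 25)
I(-18, -50) + g(60) = 25 - 5/2*60 = 25 - 150 = -125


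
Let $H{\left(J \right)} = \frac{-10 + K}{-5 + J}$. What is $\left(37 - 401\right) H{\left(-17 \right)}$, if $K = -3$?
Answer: $- \frac{2366}{11} \approx -215.09$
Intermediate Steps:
$H{\left(J \right)} = - \frac{13}{-5 + J}$ ($H{\left(J \right)} = \frac{-10 - 3}{-5 + J} = - \frac{13}{-5 + J}$)
$\left(37 - 401\right) H{\left(-17 \right)} = \left(37 - 401\right) \left(- \frac{13}{-5 - 17}\right) = - 364 \left(- \frac{13}{-22}\right) = - 364 \left(\left(-13\right) \left(- \frac{1}{22}\right)\right) = \left(-364\right) \frac{13}{22} = - \frac{2366}{11}$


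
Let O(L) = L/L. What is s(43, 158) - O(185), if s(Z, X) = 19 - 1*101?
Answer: -83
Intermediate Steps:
s(Z, X) = -82 (s(Z, X) = 19 - 101 = -82)
O(L) = 1
s(43, 158) - O(185) = -82 - 1*1 = -82 - 1 = -83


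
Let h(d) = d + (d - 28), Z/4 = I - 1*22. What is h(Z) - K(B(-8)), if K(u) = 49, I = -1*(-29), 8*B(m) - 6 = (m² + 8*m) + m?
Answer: -21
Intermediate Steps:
B(m) = ¾ + m²/8 + 9*m/8 (B(m) = ¾ + ((m² + 8*m) + m)/8 = ¾ + (m² + 9*m)/8 = ¾ + (m²/8 + 9*m/8) = ¾ + m²/8 + 9*m/8)
I = 29
Z = 28 (Z = 4*(29 - 1*22) = 4*(29 - 22) = 4*7 = 28)
h(d) = -28 + 2*d (h(d) = d + (-28 + d) = -28 + 2*d)
h(Z) - K(B(-8)) = (-28 + 2*28) - 1*49 = (-28 + 56) - 49 = 28 - 49 = -21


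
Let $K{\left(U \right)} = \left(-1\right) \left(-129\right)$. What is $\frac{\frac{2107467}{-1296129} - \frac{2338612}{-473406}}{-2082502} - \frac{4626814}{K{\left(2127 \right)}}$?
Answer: $- \frac{109485270090993318291139}{3052554055795520398} \approx -35867.0$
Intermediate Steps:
$K{\left(U \right)} = 129$
$\frac{\frac{2107467}{-1296129} - \frac{2338612}{-473406}}{-2082502} - \frac{4626814}{K{\left(2127 \right)}} = \frac{\frac{2107467}{-1296129} - \frac{2338612}{-473406}}{-2082502} - \frac{4626814}{129} = \left(2107467 \left(- \frac{1}{1296129}\right) - - \frac{1169306}{236703}\right) \left(- \frac{1}{2082502}\right) - \frac{4626814}{129} = \left(- \frac{702489}{432043} + \frac{1169306}{236703}\right) \left(- \frac{1}{2082502}\right) - \frac{4626814}{129} = \frac{338909218391}{102265874229} \left(- \frac{1}{2082502}\right) - \frac{4626814}{129} = - \frac{338909218391}{212968887613640958} - \frac{4626814}{129} = - \frac{109485270090993318291139}{3052554055795520398}$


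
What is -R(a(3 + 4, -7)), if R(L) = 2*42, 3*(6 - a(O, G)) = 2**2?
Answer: -84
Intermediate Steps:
a(O, G) = 14/3 (a(O, G) = 6 - 1/3*2**2 = 6 - 1/3*4 = 6 - 4/3 = 14/3)
R(L) = 84
-R(a(3 + 4, -7)) = -1*84 = -84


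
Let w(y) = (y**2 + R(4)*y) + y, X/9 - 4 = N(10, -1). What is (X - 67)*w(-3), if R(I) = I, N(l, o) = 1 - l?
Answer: 672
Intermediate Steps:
X = -45 (X = 36 + 9*(1 - 1*10) = 36 + 9*(1 - 10) = 36 + 9*(-9) = 36 - 81 = -45)
w(y) = y**2 + 5*y (w(y) = (y**2 + 4*y) + y = y**2 + 5*y)
(X - 67)*w(-3) = (-45 - 67)*(-3*(5 - 3)) = -(-336)*2 = -112*(-6) = 672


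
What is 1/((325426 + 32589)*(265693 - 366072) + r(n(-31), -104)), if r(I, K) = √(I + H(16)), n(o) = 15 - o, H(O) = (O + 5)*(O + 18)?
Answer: -7187437537/258296291741383131693 - 2*√190/1291481458706915658465 ≈ -2.7826e-11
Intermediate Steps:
H(O) = (5 + O)*(18 + O)
r(I, K) = √(714 + I) (r(I, K) = √(I + (90 + 16² + 23*16)) = √(I + (90 + 256 + 368)) = √(I + 714) = √(714 + I))
1/((325426 + 32589)*(265693 - 366072) + r(n(-31), -104)) = 1/((325426 + 32589)*(265693 - 366072) + √(714 + (15 - 1*(-31)))) = 1/(358015*(-100379) + √(714 + (15 + 31))) = 1/(-35937187685 + √(714 + 46)) = 1/(-35937187685 + √760) = 1/(-35937187685 + 2*√190)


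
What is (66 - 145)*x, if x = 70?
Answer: -5530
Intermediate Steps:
(66 - 145)*x = (66 - 145)*70 = -79*70 = -5530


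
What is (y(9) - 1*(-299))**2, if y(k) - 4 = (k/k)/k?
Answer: 7441984/81 ≈ 91876.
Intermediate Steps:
y(k) = 4 + 1/k (y(k) = 4 + (k/k)/k = 4 + 1/k)
(y(9) - 1*(-299))**2 = ((4 + 1/9) - 1*(-299))**2 = ((4 + 1/9) + 299)**2 = (37/9 + 299)**2 = (2728/9)**2 = 7441984/81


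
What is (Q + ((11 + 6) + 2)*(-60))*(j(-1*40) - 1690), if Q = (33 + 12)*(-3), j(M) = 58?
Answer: 2080800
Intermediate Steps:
Q = -135 (Q = 45*(-3) = -135)
(Q + ((11 + 6) + 2)*(-60))*(j(-1*40) - 1690) = (-135 + ((11 + 6) + 2)*(-60))*(58 - 1690) = (-135 + (17 + 2)*(-60))*(-1632) = (-135 + 19*(-60))*(-1632) = (-135 - 1140)*(-1632) = -1275*(-1632) = 2080800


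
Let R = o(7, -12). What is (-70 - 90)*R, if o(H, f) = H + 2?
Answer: -1440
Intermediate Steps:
o(H, f) = 2 + H
R = 9 (R = 2 + 7 = 9)
(-70 - 90)*R = (-70 - 90)*9 = -160*9 = -1440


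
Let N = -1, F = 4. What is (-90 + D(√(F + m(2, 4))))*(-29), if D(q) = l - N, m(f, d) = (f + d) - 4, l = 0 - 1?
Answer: 2610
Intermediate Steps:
l = -1
m(f, d) = -4 + d + f (m(f, d) = (d + f) - 4 = -4 + d + f)
D(q) = 0 (D(q) = -1 - 1*(-1) = -1 + 1 = 0)
(-90 + D(√(F + m(2, 4))))*(-29) = (-90 + 0)*(-29) = -90*(-29) = 2610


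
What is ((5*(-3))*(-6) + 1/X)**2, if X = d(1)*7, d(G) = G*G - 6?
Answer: 9916201/1225 ≈ 8094.9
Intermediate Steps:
d(G) = -6 + G**2 (d(G) = G**2 - 6 = -6 + G**2)
X = -35 (X = (-6 + 1**2)*7 = (-6 + 1)*7 = -5*7 = -35)
((5*(-3))*(-6) + 1/X)**2 = ((5*(-3))*(-6) + 1/(-35))**2 = (-15*(-6) - 1/35)**2 = (90 - 1/35)**2 = (3149/35)**2 = 9916201/1225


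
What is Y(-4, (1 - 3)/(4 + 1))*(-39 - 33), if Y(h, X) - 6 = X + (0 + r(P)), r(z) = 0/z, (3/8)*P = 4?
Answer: -2016/5 ≈ -403.20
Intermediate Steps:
P = 32/3 (P = (8/3)*4 = 32/3 ≈ 10.667)
r(z) = 0
Y(h, X) = 6 + X (Y(h, X) = 6 + (X + (0 + 0)) = 6 + (X + 0) = 6 + X)
Y(-4, (1 - 3)/(4 + 1))*(-39 - 33) = (6 + (1 - 3)/(4 + 1))*(-39 - 33) = (6 - 2/5)*(-72) = (28/5)*(-72) = -2016/5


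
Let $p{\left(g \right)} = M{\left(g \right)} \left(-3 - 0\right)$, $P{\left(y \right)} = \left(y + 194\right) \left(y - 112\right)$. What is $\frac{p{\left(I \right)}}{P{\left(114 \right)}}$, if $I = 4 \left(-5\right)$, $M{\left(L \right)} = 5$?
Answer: $- \frac{15}{616} \approx -0.024351$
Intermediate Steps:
$P{\left(y \right)} = \left(-112 + y\right) \left(194 + y\right)$ ($P{\left(y \right)} = \left(194 + y\right) \left(-112 + y\right) = \left(-112 + y\right) \left(194 + y\right)$)
$I = -20$
$p{\left(g \right)} = -15$ ($p{\left(g \right)} = 5 \left(-3 - 0\right) = 5 \left(-3 + 0\right) = 5 \left(-3\right) = -15$)
$\frac{p{\left(I \right)}}{P{\left(114 \right)}} = - \frac{15}{-21728 + 114^{2} + 82 \cdot 114} = - \frac{15}{-21728 + 12996 + 9348} = - \frac{15}{616}$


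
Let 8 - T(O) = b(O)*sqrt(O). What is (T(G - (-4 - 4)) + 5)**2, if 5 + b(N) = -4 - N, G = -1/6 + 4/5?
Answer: 77041819/27000 + 6877*sqrt(7770)/450 ≈ 4200.5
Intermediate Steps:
G = 19/30 (G = -1*1/6 + 4*(1/5) = -1/6 + 4/5 = 19/30 ≈ 0.63333)
b(N) = -9 - N (b(N) = -5 + (-4 - N) = -9 - N)
T(O) = 8 - sqrt(O)*(-9 - O) (T(O) = 8 - (-9 - O)*sqrt(O) = 8 - sqrt(O)*(-9 - O))
(T(G - (-4 - 4)) + 5)**2 = ((8 + sqrt(19/30 - (-4 - 4))*(9 + (19/30 - (-4 - 4)))) + 5)**2 = ((8 + sqrt(19/30 - 1*(-8))*(9 + (19/30 - 1*(-8)))) + 5)**2 = ((8 + sqrt(19/30 + 8)*(9 + (19/30 + 8))) + 5)**2 = ((8 + sqrt(259/30)*(9 + 259/30)) + 5)**2 = ((8 + (sqrt(7770)/30)*(529/30)) + 5)**2 = ((8 + 529*sqrt(7770)/900) + 5)**2 = (13 + 529*sqrt(7770)/900)**2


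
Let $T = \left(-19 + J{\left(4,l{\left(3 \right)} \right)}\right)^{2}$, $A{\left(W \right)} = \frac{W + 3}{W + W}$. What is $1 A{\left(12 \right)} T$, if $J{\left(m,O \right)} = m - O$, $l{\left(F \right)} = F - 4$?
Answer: $\frac{245}{2} \approx 122.5$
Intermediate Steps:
$A{\left(W \right)} = \frac{3 + W}{2 W}$
$l{\left(F \right)} = -4 + F$
$T = 196$ ($T = \left(-19 + \left(4 - \left(-4 + 3\right)\right)\right)^{2} = \left(-19 + \left(4 - -1\right)\right)^{2} = \left(-19 + \left(4 + 1\right)\right)^{2} = \left(-19 + 5\right)^{2} = \left(-14\right)^{2} = 196$)
$1 A{\left(12 \right)} T = 1 \frac{3 + 12}{2 \cdot 12} \cdot 196 = 1 \cdot \frac{1}{2} \cdot \frac{1}{12} \cdot 15 \cdot 196 = 1 \cdot \frac{5}{8} \cdot 196 = \frac{5}{8} \cdot 196 = \frac{245}{2}$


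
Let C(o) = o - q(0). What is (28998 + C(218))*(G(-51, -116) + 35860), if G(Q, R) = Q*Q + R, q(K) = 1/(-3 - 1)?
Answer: 4481188425/4 ≈ 1.1203e+9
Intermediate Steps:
q(K) = -¼ (q(K) = 1/(-4) = -¼)
G(Q, R) = R + Q² (G(Q, R) = Q² + R = R + Q²)
C(o) = ¼ + o (C(o) = o - 1*(-¼) = o + ¼ = ¼ + o)
(28998 + C(218))*(G(-51, -116) + 35860) = (28998 + (¼ + 218))*((-116 + (-51)²) + 35860) = (28998 + 873/4)*((-116 + 2601) + 35860) = 116865*(2485 + 35860)/4 = (116865/4)*38345 = 4481188425/4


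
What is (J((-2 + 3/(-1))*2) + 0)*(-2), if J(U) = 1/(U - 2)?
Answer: 1/6 ≈ 0.16667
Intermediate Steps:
J(U) = 1/(-2 + U)
(J((-2 + 3/(-1))*2) + 0)*(-2) = (1/(-2 + (-2 + 3/(-1))*2) + 0)*(-2) = (1/(-2 + (-2 + 3*(-1))*2) + 0)*(-2) = (1/(-2 + (-2 - 3)*2) + 0)*(-2) = (1/(-2 - 5*2) + 0)*(-2) = (1/(-2 - 10) + 0)*(-2) = (1/(-12) + 0)*(-2) = (-1/12 + 0)*(-2) = -1/12*(-2) = 1/6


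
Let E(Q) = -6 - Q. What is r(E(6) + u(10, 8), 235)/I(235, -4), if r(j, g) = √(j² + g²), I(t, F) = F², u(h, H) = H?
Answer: √55241/16 ≈ 14.690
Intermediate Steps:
r(j, g) = √(g² + j²)
r(E(6) + u(10, 8), 235)/I(235, -4) = √(235² + ((-6 - 1*6) + 8)²)/((-4)²) = √(55225 + ((-6 - 6) + 8)²)/16 = √(55225 + (-12 + 8)²)*(1/16) = √(55225 + (-4)²)*(1/16) = √(55225 + 16)*(1/16) = √55241*(1/16) = √55241/16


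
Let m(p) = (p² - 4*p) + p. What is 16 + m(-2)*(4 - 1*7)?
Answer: -14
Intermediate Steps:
m(p) = p² - 3*p
16 + m(-2)*(4 - 1*7) = 16 + (-2*(-3 - 2))*(4 - 1*7) = 16 + (-2*(-5))*(4 - 7) = 16 + 10*(-3) = 16 - 30 = -14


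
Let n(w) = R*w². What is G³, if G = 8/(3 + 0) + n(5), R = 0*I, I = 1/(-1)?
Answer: 512/27 ≈ 18.963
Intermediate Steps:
I = -1
R = 0 (R = 0*(-1) = 0)
n(w) = 0 (n(w) = 0*w² = 0)
G = 8/3 (G = 8/(3 + 0) + 0 = 8/3 + 0 = 8/3 ≈ 2.6667)
G³ = (8/3)³ = 512/27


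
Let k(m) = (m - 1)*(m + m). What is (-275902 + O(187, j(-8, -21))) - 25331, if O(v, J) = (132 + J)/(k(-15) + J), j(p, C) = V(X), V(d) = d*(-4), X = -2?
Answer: -36750391/122 ≈ -3.0123e+5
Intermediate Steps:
V(d) = -4*d
k(m) = 2*m*(-1 + m) (k(m) = (-1 + m)*(2*m) = 2*m*(-1 + m))
j(p, C) = 8 (j(p, C) = -4*(-2) = 8)
O(v, J) = (132 + J)/(480 + J) (O(v, J) = (132 + J)/(2*(-15)*(-1 - 15) + J) = (132 + J)/(2*(-15)*(-16) + J) = (132 + J)/(480 + J))
(-275902 + O(187, j(-8, -21))) - 25331 = (-275902 + (132 + 8)/(480 + 8)) - 25331 = (-275902 + 140/488) - 25331 = (-275902 + (1/488)*140) - 25331 = (-275902 + 35/122) - 25331 = -33660009/122 - 25331 = -36750391/122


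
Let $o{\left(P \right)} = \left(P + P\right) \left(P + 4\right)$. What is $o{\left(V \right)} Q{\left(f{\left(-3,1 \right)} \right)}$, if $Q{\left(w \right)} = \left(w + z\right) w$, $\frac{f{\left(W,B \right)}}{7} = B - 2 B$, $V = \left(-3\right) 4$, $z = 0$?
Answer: $9408$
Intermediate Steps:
$V = -12$
$o{\left(P \right)} = 2 P \left(4 + P\right)$
$f{\left(W,B \right)} = - 7 B$ ($f{\left(W,B \right)} = 7 \left(B - 2 B\right) = 7 \left(- B\right) = - 7 B$)
$Q{\left(w \right)} = w^{2}$ ($Q{\left(w \right)} = \left(w + 0\right) w = w w = w^{2}$)
$o{\left(V \right)} Q{\left(f{\left(-3,1 \right)} \right)} = 2 \left(-12\right) \left(4 - 12\right) \left(\left(-7\right) 1\right)^{2} = 2 \left(-12\right) \left(-8\right) \left(-7\right)^{2} = 192 \cdot 49 = 9408$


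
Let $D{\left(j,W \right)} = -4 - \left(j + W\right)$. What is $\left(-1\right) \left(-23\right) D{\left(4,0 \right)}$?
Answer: $-184$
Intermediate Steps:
$D{\left(j,W \right)} = -4 - W - j$ ($D{\left(j,W \right)} = -4 - \left(W + j\right) = -4 - W - j$)
$\left(-1\right) \left(-23\right) D{\left(4,0 \right)} = \left(-1\right) \left(-23\right) \left(-4 - 0 - 4\right) = 23 \left(-4 + 0 - 4\right) = 23 \left(-8\right) = -184$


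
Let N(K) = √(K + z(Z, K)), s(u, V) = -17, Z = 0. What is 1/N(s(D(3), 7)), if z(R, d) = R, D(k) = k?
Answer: -I*√17/17 ≈ -0.24254*I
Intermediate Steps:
N(K) = √K (N(K) = √(K + 0) = √K)
1/N(s(D(3), 7)) = 1/(√(-17)) = 1/(I*√17) = -I*√17/17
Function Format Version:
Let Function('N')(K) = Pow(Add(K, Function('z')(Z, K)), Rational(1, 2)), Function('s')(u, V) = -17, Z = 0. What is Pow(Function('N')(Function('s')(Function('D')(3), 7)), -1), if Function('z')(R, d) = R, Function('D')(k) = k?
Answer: Mul(Rational(-1, 17), I, Pow(17, Rational(1, 2))) ≈ Mul(-0.24254, I)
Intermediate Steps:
Function('N')(K) = Pow(K, Rational(1, 2)) (Function('N')(K) = Pow(Add(K, 0), Rational(1, 2)) = Pow(K, Rational(1, 2)))
Pow(Function('N')(Function('s')(Function('D')(3), 7)), -1) = Pow(Pow(-17, Rational(1, 2)), -1) = Pow(Mul(I, Pow(17, Rational(1, 2))), -1) = Mul(Rational(-1, 17), I, Pow(17, Rational(1, 2)))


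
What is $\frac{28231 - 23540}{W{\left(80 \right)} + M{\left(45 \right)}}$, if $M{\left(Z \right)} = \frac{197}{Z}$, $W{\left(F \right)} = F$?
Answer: $\frac{211095}{3797} \approx 55.595$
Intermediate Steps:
$\frac{28231 - 23540}{W{\left(80 \right)} + M{\left(45 \right)}} = \frac{28231 - 23540}{80 + \frac{197}{45}} = \frac{4691}{80 + 197 \cdot \frac{1}{45}} = \frac{4691}{80 + \frac{197}{45}} = \frac{4691}{\frac{3797}{45}} = 4691 \cdot \frac{45}{3797} = \frac{211095}{3797}$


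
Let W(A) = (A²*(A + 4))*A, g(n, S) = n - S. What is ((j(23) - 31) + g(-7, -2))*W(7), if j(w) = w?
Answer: -49049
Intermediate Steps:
W(A) = A³*(4 + A) (W(A) = (A²*(4 + A))*A = A³*(4 + A))
((j(23) - 31) + g(-7, -2))*W(7) = ((23 - 31) + (-7 - 1*(-2)))*(7³*(4 + 7)) = (-8 + (-7 + 2))*(343*11) = (-8 - 5)*3773 = -13*3773 = -49049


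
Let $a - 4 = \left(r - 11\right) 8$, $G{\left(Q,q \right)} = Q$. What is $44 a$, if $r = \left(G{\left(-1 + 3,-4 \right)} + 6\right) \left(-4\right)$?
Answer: $-14960$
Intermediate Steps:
$r = -32$ ($r = \left(\left(-1 + 3\right) + 6\right) \left(-4\right) = \left(2 + 6\right) \left(-4\right) = 8 \left(-4\right) = -32$)
$a = -340$ ($a = 4 + \left(-32 - 11\right) 8 = 4 - 344 = -340$)
$44 a = 44 \left(-340\right) = -14960$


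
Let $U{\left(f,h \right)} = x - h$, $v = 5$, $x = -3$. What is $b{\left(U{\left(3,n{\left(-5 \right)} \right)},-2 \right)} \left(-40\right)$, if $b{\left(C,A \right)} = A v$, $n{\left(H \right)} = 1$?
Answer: $400$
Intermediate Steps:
$U{\left(f,h \right)} = -3 - h$
$b{\left(C,A \right)} = 5 A$ ($b{\left(C,A \right)} = A 5 = 5 A$)
$b{\left(U{\left(3,n{\left(-5 \right)} \right)},-2 \right)} \left(-40\right) = 5 \left(-2\right) \left(-40\right) = \left(-10\right) \left(-40\right) = 400$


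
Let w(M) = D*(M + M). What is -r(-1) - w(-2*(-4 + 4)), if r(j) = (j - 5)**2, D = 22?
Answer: -36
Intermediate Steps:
r(j) = (-5 + j)**2
w(M) = 44*M (w(M) = 22*(M + M) = 22*(2*M) = 44*M)
-r(-1) - w(-2*(-4 + 4)) = -(-5 - 1)**2 - 44*(-2*(-4 + 4)) = -1*(-6)**2 - 44*(-2*0) = -1*36 - 44*0 = -36 - 1*0 = -36 + 0 = -36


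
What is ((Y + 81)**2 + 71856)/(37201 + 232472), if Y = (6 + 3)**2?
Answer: 32700/89891 ≈ 0.36377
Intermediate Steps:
Y = 81 (Y = 9**2 = 81)
((Y + 81)**2 + 71856)/(37201 + 232472) = ((81 + 81)**2 + 71856)/(37201 + 232472) = (162**2 + 71856)/269673 = (26244 + 71856)*(1/269673) = 98100*(1/269673) = 32700/89891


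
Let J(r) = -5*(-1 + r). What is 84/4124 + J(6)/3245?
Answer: 8474/669119 ≈ 0.012664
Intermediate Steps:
J(r) = 5 - 5*r
84/4124 + J(6)/3245 = 84/4124 + (5 - 5*6)/3245 = 84*(1/4124) + (5 - 30)*(1/3245) = 21/1031 - 25*1/3245 = 21/1031 - 5/649 = 8474/669119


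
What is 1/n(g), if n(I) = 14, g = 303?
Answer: 1/14 ≈ 0.071429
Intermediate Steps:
1/n(g) = 1/14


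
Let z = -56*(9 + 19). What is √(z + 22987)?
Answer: √21419 ≈ 146.35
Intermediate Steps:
z = -1568 (z = -56*28 = -1568)
√(z + 22987) = √(-1568 + 22987) = √21419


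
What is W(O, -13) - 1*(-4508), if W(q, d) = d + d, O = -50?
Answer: 4482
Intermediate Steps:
W(q, d) = 2*d
W(O, -13) - 1*(-4508) = 2*(-13) - 1*(-4508) = -26 + 4508 = 4482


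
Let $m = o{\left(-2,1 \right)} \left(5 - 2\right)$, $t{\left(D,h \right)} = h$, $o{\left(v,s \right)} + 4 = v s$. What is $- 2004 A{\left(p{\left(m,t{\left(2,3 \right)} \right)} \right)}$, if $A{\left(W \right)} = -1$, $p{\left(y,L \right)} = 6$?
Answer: $2004$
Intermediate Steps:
$o{\left(v,s \right)} = -4 + s v$ ($o{\left(v,s \right)} = -4 + v s = -4 + s v$)
$m = -18$ ($m = \left(-4 + 1 \left(-2\right)\right) \left(5 - 2\right) = \left(-4 - 2\right) 3 = \left(-6\right) 3 = -18$)
$- 2004 A{\left(p{\left(m,t{\left(2,3 \right)} \right)} \right)} = \left(-2004\right) \left(-1\right) = 2004$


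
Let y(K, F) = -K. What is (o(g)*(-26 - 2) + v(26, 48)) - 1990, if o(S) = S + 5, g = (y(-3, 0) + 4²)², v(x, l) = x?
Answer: -12212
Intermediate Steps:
g = 361 (g = (-1*(-3) + 4²)² = (3 + 16)² = 19² = 361)
o(S) = 5 + S
(o(g)*(-26 - 2) + v(26, 48)) - 1990 = ((5 + 361)*(-26 - 2) + 26) - 1990 = (366*(-28) + 26) - 1990 = (-10248 + 26) - 1990 = -10222 - 1990 = -12212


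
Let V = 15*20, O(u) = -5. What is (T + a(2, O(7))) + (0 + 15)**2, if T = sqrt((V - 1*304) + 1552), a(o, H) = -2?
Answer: 223 + 6*sqrt(43) ≈ 262.34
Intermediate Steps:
V = 300
T = 6*sqrt(43) (T = sqrt((300 - 1*304) + 1552) = sqrt((300 - 304) + 1552) = sqrt(-4 + 1552) = sqrt(1548) = 6*sqrt(43) ≈ 39.345)
(T + a(2, O(7))) + (0 + 15)**2 = (6*sqrt(43) - 2) + (0 + 15)**2 = (-2 + 6*sqrt(43)) + 15**2 = (-2 + 6*sqrt(43)) + 225 = 223 + 6*sqrt(43)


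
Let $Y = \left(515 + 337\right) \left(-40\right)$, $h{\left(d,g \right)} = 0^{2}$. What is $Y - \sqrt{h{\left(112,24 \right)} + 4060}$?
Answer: $-34080 - 2 \sqrt{1015} \approx -34144.0$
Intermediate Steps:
$h{\left(d,g \right)} = 0$
$Y = -34080$ ($Y = 852 \left(-40\right) = -34080$)
$Y - \sqrt{h{\left(112,24 \right)} + 4060} = -34080 - \sqrt{0 + 4060} = -34080 - \sqrt{4060} = -34080 - 2 \sqrt{1015}$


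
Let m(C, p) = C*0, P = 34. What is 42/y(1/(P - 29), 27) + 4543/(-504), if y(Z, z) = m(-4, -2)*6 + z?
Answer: -179/24 ≈ -7.4583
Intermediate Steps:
m(C, p) = 0
y(Z, z) = z (y(Z, z) = 0*6 + z = 0 + z = z)
42/y(1/(P - 29), 27) + 4543/(-504) = 42/27 + 4543/(-504) = 42*(1/27) + 4543*(-1/504) = 14/9 - 649/72 = -179/24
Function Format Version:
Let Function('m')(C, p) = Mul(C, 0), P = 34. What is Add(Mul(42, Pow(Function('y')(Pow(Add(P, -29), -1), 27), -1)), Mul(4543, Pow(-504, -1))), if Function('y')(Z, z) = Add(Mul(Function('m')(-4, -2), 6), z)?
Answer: Rational(-179, 24) ≈ -7.4583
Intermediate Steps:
Function('m')(C, p) = 0
Function('y')(Z, z) = z (Function('y')(Z, z) = Add(Mul(0, 6), z) = Add(0, z) = z)
Add(Mul(42, Pow(Function('y')(Pow(Add(P, -29), -1), 27), -1)), Mul(4543, Pow(-504, -1))) = Add(Mul(42, Pow(27, -1)), Mul(4543, Pow(-504, -1))) = Add(Mul(42, Rational(1, 27)), Mul(4543, Rational(-1, 504))) = Add(Rational(14, 9), Rational(-649, 72)) = Rational(-179, 24)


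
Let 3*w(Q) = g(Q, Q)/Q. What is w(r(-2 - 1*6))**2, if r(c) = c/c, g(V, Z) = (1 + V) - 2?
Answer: 0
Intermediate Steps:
g(V, Z) = -1 + V
r(c) = 1
w(Q) = (-1 + Q)/(3*Q) (w(Q) = ((-1 + Q)/Q)/3 = (-1 + Q)/(3*Q))
w(r(-2 - 1*6))**2 = ((1/3)*(-1 + 1)/1)**2 = ((1/3)*1*0)**2 = 0**2 = 0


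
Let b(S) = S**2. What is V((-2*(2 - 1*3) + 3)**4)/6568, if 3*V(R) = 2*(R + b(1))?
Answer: 313/4926 ≈ 0.063540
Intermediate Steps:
V(R) = 2/3 + 2*R/3 (V(R) = (2*(R + 1**2))/3 = (2*(R + 1))/3 = (2*(1 + R))/3 = (2 + 2*R)/3 = 2/3 + 2*R/3)
V((-2*(2 - 1*3) + 3)**4)/6568 = (2/3 + 2*(-2*(2 - 1*3) + 3)**4/3)/6568 = (2/3 + 2*(-2*(2 - 3) + 3)**4/3)*(1/6568) = (2/3 + 2*(-2*(-1) + 3)**4/3)*(1/6568) = (2/3 + 2*(2 + 3)**4/3)*(1/6568) = (2/3 + (2/3)*5**4)*(1/6568) = (2/3 + (2/3)*625)*(1/6568) = (2/3 + 1250/3)*(1/6568) = (1252/3)*(1/6568) = 313/4926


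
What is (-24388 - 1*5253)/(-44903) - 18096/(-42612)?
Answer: 172968915/159450553 ≈ 1.0848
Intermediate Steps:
(-24388 - 1*5253)/(-44903) - 18096/(-42612) = (-24388 - 5253)*(-1/44903) - 18096*(-1/42612) = -29641*(-1/44903) + 1508/3551 = 29641/44903 + 1508/3551 = 172968915/159450553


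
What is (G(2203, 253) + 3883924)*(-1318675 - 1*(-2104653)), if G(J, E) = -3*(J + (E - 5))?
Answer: 3046899521438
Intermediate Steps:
G(J, E) = 15 - 3*E - 3*J (G(J, E) = -3*(J + (-5 + E)) = -3*(-5 + E + J) = 15 - 3*E - 3*J)
(G(2203, 253) + 3883924)*(-1318675 - 1*(-2104653)) = ((15 - 3*253 - 3*2203) + 3883924)*(-1318675 - 1*(-2104653)) = ((15 - 759 - 6609) + 3883924)*(-1318675 + 2104653) = (-7353 + 3883924)*785978 = 3876571*785978 = 3046899521438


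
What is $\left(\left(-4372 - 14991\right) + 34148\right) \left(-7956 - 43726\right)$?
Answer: $-764118370$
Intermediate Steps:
$\left(\left(-4372 - 14991\right) + 34148\right) \left(-7956 - 43726\right) = \left(-19363 + 34148\right) \left(-51682\right) = 14785 \left(-51682\right) = -764118370$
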